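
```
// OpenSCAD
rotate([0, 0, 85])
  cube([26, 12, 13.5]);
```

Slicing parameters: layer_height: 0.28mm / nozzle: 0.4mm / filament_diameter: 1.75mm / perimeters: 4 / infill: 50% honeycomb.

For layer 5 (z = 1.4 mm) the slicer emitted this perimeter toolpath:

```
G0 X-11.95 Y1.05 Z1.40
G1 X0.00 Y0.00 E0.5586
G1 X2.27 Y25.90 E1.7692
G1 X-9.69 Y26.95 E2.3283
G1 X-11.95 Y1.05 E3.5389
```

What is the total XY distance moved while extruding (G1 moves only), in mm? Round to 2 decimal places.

76.00 mm

Sum the Euclidean lengths of each G1 segment: total = 76.00 mm.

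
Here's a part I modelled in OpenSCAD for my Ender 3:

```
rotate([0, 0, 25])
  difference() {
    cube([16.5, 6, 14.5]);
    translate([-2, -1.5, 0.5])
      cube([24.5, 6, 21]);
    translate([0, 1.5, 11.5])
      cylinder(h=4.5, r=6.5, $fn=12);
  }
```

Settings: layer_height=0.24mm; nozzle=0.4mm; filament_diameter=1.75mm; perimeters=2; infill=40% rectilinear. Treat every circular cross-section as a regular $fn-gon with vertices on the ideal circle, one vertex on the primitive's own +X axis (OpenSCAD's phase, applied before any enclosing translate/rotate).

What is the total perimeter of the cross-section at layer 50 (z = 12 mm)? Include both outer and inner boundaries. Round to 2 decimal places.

At z = 12 mm: the 16.5×6 cube contributes its full rectangle (perimeter 45.00 mm); the 24.5×6 cube at (-2, -1.5) contributes its full rectangle (perimeter 61.00 mm); the r=6.5 cylinder at (0, 1.5) contributes a regular 12-gon of circumradius 6.5 (perimeter = 2·12·6.500·sin(180°/12) = 40.38 mm); After the difference (first − rest): starting from the 16.5×6 cube, the 24.5×6 cube at (-2, -1.5) partially overlaps it — only the 74.25 mm² overlap (of its 147.00 mm²) is removed, clipping the outline; the r=6.5 cylinder at (0, 1.5) partially overlaps it — only the 7.67 mm² overlap (of its 126.75 mm²) is removed, clipping the outline — boundary = 26.45 mm; (rotated 25° about Z; rotation is an isometry so areas/perimeters/island counts are preserved). Overall, the cross-section is a single solid region. Total boundary length (outer) = 26.45 mm.

26.45 mm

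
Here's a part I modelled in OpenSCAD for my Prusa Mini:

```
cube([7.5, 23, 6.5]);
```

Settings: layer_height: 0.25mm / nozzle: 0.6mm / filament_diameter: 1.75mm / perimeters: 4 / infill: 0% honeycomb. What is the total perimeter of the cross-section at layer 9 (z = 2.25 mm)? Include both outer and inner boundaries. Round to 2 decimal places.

At z = 2.25 mm: the 7.5×23 cube contributes its full rectangle (perimeter 61.00 mm). Overall, the cross-section is a single solid region. Total boundary length (outer) = 61.00 mm.

61.00 mm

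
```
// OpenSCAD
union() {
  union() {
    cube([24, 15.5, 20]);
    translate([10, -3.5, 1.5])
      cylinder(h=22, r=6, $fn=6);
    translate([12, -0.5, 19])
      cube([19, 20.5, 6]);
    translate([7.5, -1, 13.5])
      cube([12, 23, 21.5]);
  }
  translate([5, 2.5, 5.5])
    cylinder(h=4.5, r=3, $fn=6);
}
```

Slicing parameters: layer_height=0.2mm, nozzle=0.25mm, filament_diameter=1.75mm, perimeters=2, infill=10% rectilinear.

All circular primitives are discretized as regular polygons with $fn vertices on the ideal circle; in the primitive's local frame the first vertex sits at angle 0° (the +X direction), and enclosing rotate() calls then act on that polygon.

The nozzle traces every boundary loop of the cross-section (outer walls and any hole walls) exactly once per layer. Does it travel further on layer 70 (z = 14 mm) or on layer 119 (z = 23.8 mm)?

layer 70 (z = 14 mm)

Layer 70 (z = 14): the cube is present — its section is the full 24×15.5 rectangle (perimeter 79.00 mm); the r=6 cylinder at (10, -3.5) gives a regular 6-gon of circumradius 6 (constant along its height) (perimeter = 2·6·6.000·sin(180°/6) = 36.00 mm); the cube at (12, -0.5) is not intersected at this z (z outside [19, 25]); the cube at (7.5, -1) is present — its section is the full 12×23 rectangle (perimeter 70.00 mm); Combining (union): the regions partially overlap (shared area 204.61 mm²), so the edge portions inside another operand are dropped and the merged outline is re-measured after clipping — boundary = 109.39 mm; the cylinder at (5, 2.5) is absent (z outside [5.5, 10]); Taking the union: only that combined region is present, so the union is just that shape — boundary = 109.39 mm. So its perimeter = 109.39 mm. Layer 119 (z = 23.8): the cube does not reach this height (z outside [0, 20]); the cylinder at (10, -3.5) is absent (z outside [1.5, 23.5]); the cube at (12, -0.5) is present — its section is the full 19×20.5 rectangle (perimeter 79.00 mm); the cube at (7.5, -1) is present — its section is the full 12×23 rectangle (perimeter 70.00 mm); Taking the union: the regions partially overlap (shared area 153.75 mm²), so the edge portions inside another operand are dropped and the merged outline is re-measured after clipping — boundary = 93.00 mm; the cylinder at (5, 2.5) does not reach this height (z outside [5.5, 10]); Merging all regions: only the result so far is present, so the union is just that shape — boundary = 93.00 mm. So its perimeter = 93.00 mm. Layer 70 is larger (109.39 vs 93.00 mm).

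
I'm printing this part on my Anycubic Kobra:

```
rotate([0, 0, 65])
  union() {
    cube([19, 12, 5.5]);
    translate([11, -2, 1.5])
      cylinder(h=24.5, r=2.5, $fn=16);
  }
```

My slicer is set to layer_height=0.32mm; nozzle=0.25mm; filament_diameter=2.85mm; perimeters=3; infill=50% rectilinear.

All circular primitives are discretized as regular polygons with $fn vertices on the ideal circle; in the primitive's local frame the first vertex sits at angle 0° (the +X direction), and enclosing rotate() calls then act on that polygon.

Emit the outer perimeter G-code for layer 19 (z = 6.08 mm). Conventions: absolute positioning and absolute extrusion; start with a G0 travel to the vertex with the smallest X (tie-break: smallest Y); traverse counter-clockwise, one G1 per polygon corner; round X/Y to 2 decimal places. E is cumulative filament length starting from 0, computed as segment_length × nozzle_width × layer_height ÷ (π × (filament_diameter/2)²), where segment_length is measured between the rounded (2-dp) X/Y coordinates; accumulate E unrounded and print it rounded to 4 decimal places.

G0 X3.96 Y9.23 Z6.08
G1 X4.11 Y8.27 E0.0122
G1 X4.62 Y7.44 E0.0244
G1 X5.40 Y6.86 E0.0366
G1 X6.35 Y6.63 E0.0488
G1 X7.32 Y6.77 E0.0611
G1 X8.15 Y7.28 E0.0734
G1 X8.73 Y8.07 E0.0856
G1 X8.96 Y9.02 E0.0979
G1 X8.81 Y9.98 E0.1101
G1 X8.30 Y10.81 E0.1223
G1 X7.52 Y11.39 E0.1345
G1 X6.57 Y11.62 E0.1468
G1 X5.61 Y11.47 E0.1589
G1 X4.77 Y10.97 E0.1712
G1 X4.20 Y10.18 E0.1834
G1 X3.96 Y9.23 E0.1957

At z = 6.08 mm: the cube is absent (z outside [0, 5.5]); the r=2.5 cylinder at (11, -2) contributes a regular 16-gon of circumradius 2.5; Taking the union: only the r=2.5 cylinder at (11, -2) is present, so the union is just that shape — 1 connected region; (rotated 65° about Z; rotation is an isometry so areas/perimeters/island counts are preserved). The outline is a single polygon with 16 vertices. Extrusion per mm of travel: 0.25 × 0.32 / (π × 1.425²) = 0.012540. Accumulating E over each segment gives final E = 0.1957.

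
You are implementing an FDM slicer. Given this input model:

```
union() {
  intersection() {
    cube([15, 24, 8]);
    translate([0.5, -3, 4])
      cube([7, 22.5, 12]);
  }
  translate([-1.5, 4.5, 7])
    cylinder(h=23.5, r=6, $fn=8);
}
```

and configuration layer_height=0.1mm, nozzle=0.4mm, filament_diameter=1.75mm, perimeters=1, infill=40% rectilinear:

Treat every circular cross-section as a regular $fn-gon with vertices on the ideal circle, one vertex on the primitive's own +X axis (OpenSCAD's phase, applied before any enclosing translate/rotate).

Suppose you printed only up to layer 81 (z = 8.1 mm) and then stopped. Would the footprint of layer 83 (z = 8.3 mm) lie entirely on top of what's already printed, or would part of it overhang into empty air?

Compare the two slices. At z = 8.1: the cube does not reach this height (z outside [0, 8]); the 7×22.5 cube at (0.5, -3) contributes its full rectangle (area 157.50 mm²); After intersecting: at least one operand is absent at this height, so nothing remains; the r=6 cylinder at (-1.5, 4.5) gives a regular 8-gon of circumradius 6 (constant along its height) (area = (8/2)·6.000²·sin(360°/8) = 101.82 mm²); Taking the union: only the r=6 cylinder at (-1.5, 4.5) is present, so the union is just that shape — area = 101.82 mm². At z = 8.3: the cube is not intersected at this z (z outside [0, 8]); the cube at (0.5, -3) is present — its section is the full 7×22.5 rectangle (area 157.50 mm²); Keeping only the common overlap: at least one operand is absent at this height, so nothing remains; the r=6 cylinder at (-1.5, 4.5) contributes a regular 8-gon of circumradius 6 (area = (8/2)·6.000²·sin(360°/8) = 101.82 mm²); Merging all regions: only the r=6 cylinder at (-1.5, 4.5) is present, so the union is just that shape — area = 101.82 mm². Checking containment: the cross-section at z = 8.3 is a subset of the cross-section at z = 8.1.

entirely on top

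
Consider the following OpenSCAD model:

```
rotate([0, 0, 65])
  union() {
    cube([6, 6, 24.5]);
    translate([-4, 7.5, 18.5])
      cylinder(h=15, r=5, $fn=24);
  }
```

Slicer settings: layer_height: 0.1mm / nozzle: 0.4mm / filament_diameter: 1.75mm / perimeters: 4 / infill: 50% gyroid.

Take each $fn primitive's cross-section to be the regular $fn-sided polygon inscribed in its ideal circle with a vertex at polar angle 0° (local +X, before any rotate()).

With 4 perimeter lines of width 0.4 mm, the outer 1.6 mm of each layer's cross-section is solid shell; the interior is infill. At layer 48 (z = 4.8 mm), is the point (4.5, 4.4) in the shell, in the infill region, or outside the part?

outside

At z = 4.8 mm: the 6×6 cube contributes its full rectangle; the cylinder at (-4, 7.5) does not reach this height (z outside [18.5, 33.5]); Combining (union): only the 6×6 cube is present, so the union is just that shape — 1 connected region; (whole slice rotated 65° about Z — lengths, areas and connectivity unchanged). Overall, the cross-section is a single solid region. Undo the 65° rotation: the query point maps to (5.890, -2.219) in the un-rotated model frame. The nearest boundary edge runs (0.00, 0.00)→(6.00, 0.00); distance from the point to it = 2.22 mm. The point is not inside any of the regions above, so it lies outside the cross-section (2.22 mm from the nearest boundary).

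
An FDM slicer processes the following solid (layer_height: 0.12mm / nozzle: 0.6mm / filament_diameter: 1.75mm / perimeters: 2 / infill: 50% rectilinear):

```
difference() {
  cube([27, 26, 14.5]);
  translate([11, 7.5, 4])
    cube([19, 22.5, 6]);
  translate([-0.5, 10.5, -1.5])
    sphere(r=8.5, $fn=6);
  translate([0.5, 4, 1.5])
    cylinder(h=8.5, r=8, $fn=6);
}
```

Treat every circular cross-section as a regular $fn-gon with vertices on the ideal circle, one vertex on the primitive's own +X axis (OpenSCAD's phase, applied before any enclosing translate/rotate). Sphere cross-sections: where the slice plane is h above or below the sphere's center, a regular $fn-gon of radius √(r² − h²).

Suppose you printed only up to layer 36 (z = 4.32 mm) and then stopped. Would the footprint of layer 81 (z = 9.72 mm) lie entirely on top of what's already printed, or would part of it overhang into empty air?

part overhangs

Compare the two slices. At z = 4.32: the 27×26 cube contributes its full rectangle (area 702.00 mm²); the 19×22.5 cube at (11, 7.5) contributes its full rectangle (area 427.50 mm²); the r=8.5 sphere at (-0.5, 10.5) slices to a regular 6-gon of circumradius 6.195 (√(r²−h²) with h=5.82 from center) (area = (6/2)·6.195²·sin(360°/6) = 99.71 mm²); the cylinder at (0.5, 4): section is a regular 6-gon, circumradius r=8 (area = (6/2)·8.000²·sin(360°/6) = 166.28 mm²); Taking the first minus the rest: starting from the 27×26 cube (702.00 mm²), the 19×22.5 cube at (11, 7.5) partially overlaps it — only the 296.00 mm² overlap (of its 427.50 mm²) is removed, clipping the outline; the r=8.5 sphere at (-0.5, 10.5) partially overlaps it — only the 44.49 mm² overlap (of its 99.71 mm²) is removed, clipping the outline; the r=8 cylinder at (0.5, 4) partially overlaps it — only the 50.58 mm² overlap (of its 166.28 mm²) is removed, clipping the outline — area = 310.93 mm². At z = 9.72: the 27×26 cube contributes its full rectangle (area 702.00 mm²); the 19×22.5 cube at (11, 7.5) contributes its full rectangle (area 427.50 mm²); the sphere at (-0.5, 10.5) is absent (|z−center|=11.220 > r=8.5); the cylinder at (0.5, 4): section is a regular 6-gon, circumradius r=8 (area = (6/2)·8.000²·sin(360°/6) = 166.28 mm²); After the difference (first − rest): starting from the 27×26 cube (702.00 mm²), the 19×22.5 cube at (11, 7.5) partially overlaps it — only the 296.00 mm² overlap (of its 427.50 mm²) is removed, clipping the outline; the r=8 cylinder at (0.5, 4) partially overlaps it — only the 74.41 mm² overlap (of its 166.28 mm²) is removed, clipping the outline — area = 331.59 mm². Checking containment: at z = 9.72 the cross-section extends beyond the z = 4.32 cross-section by about 20.65 mm².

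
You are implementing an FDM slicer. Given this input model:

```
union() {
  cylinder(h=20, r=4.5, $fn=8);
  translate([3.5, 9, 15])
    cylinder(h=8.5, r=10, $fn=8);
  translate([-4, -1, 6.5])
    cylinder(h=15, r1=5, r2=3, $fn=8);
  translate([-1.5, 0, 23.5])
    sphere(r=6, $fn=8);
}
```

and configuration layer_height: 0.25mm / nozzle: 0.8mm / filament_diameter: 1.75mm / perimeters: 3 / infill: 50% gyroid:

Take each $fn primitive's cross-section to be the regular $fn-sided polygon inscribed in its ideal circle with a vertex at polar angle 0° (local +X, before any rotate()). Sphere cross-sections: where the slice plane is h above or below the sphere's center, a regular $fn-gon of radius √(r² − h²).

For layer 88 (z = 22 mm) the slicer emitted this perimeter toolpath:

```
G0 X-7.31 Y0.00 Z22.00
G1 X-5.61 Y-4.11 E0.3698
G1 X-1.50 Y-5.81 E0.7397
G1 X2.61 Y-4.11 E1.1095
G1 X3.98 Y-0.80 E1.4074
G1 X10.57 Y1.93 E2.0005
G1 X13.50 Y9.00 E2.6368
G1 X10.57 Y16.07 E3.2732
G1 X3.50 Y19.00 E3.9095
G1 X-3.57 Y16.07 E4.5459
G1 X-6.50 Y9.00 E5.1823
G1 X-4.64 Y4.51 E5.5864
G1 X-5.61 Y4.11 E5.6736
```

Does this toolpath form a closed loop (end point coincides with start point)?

Start point (G0): (-7.31, 0.00). End point (last G1): the path does not return to the start — open.

no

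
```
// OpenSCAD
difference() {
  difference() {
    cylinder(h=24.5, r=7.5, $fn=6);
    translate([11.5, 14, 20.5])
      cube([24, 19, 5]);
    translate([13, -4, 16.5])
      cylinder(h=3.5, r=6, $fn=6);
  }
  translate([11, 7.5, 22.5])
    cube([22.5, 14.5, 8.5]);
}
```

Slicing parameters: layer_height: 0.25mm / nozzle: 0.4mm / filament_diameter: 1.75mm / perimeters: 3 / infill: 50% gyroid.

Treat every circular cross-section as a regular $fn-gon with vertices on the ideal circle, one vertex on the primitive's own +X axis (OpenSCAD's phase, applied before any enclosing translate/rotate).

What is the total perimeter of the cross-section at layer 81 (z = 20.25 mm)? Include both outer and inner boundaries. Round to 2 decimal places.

45.00 mm

At z = 20.25 mm: the r=7.5 cylinder gives a regular 6-gon of circumradius 7.5 (constant along its height) (perimeter = 2·6·7.500·sin(180°/6) = 45.00 mm); the cube at (11.5, 14) is not intersected at this z (z outside [20.5, 25.5]); the cylinder at (13, -4) is not intersected at this z (z outside [16.5, 20]); Taking the first minus the rest: none of the subtracted shapes is present at this height, so the r=7.5 cylinder is unchanged — boundary = 45.00 mm; the cube at (11, 7.5) is not intersected at this z (z outside [22.5, 31]); Taking the first minus the rest: none of the subtracted shapes is present at this height, so that combined region is unchanged — boundary = 45.00 mm. Overall, the cross-section is a single solid region. Total boundary length (outer) = 45.00 mm.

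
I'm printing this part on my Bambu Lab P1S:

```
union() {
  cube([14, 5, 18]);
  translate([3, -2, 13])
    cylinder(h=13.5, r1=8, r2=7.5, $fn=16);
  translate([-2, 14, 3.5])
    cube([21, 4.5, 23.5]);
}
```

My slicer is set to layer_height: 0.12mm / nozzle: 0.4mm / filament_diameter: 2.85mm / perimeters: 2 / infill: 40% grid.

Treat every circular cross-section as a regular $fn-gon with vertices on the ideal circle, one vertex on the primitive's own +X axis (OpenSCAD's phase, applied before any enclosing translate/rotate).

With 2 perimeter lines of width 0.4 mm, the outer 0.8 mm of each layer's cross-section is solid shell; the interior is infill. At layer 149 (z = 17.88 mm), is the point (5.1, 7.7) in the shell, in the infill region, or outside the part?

outside

At z = 17.88 mm: the cube (footprint 14×5) is included at this height; the cone at (3, -2) contributes a regular 16-gon of circumradius 7.819 (interpolated between r1=8 and r2=7.5 at t=0.361); the 21×4.5 cube at (-2, 14) contributes its full rectangle; Combining (union): the regions partially overlap (shared area 44.96 mm²), so overlapping operands fuse into one piece — 2 connected regions. Overall, the cross-section has 2 separate islands. The nearest boundary edge runs (3.00, 5.82)→(5.99, 5.22); distance from the point to it = 2.25 mm. The point is not inside any of the regions above, so it lies outside the cross-section (2.25 mm from the nearest boundary).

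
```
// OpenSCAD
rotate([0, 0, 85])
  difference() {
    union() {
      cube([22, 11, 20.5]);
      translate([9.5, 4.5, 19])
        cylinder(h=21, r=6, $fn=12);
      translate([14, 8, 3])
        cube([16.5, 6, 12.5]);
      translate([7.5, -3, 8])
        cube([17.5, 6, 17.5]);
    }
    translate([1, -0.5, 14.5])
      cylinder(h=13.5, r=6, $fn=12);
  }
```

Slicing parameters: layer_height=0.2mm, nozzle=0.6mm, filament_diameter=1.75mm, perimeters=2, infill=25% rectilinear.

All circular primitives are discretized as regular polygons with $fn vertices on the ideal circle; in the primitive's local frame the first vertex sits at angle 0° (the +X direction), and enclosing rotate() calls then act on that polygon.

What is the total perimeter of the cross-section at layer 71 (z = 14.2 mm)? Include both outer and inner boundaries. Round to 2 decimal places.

At z = 14.2 mm: the cube is present — its section is the full 22×11 rectangle (perimeter 66.00 mm); the cylinder at (9.5, 4.5) is not intersected at this z (z outside [19, 40]); the cube at (14, 8) is present — its section is the full 16.5×6 rectangle (perimeter 45.00 mm); the cube at (7.5, -3) (footprint 17.5×6) is included at this height (perimeter 47.00 mm); Combining (union): the regions partially overlap (shared area 67.50 mm²), so the edge portions inside another operand are dropped and the merged outline is re-measured after clipping — boundary = 101.00 mm; the cylinder at (1, -0.5) does not reach this height (z outside [14.5, 28]); Subtracting the remaining from the first: none of the subtracted shapes is present at this height, so the result so far is unchanged — boundary = 101.00 mm; (whole slice rotated 85° about Z — lengths, areas and connectivity unchanged). Overall, the cross-section is a single solid region. Total boundary length (outer) = 101.00 mm.

101.00 mm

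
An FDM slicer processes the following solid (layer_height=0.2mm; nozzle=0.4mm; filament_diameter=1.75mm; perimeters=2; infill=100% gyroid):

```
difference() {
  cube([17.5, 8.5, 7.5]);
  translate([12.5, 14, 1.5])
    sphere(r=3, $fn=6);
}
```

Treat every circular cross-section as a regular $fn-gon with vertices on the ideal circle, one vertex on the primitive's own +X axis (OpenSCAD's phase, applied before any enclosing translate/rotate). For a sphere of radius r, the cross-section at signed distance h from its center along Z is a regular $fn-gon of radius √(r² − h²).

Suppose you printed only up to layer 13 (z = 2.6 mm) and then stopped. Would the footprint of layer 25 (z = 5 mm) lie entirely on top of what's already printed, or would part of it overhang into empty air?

Compare the two slices. At z = 2.6: the cube (footprint 17.5×8.5) is included at this height (area 148.75 mm²); the r=3 sphere at (12.5, 14) contributes a regular 6-gon of circumradius √(3²−1.1²) = 2.791 (area = (6/2)·2.791²·sin(360°/6) = 20.24 mm²); Taking the first minus the rest: starting from the 17.5×8.5 cube (148.75 mm²), the r=3 sphere at (12.5, 14) misses the remaining region (no effect) — area = 148.75 mm². At z = 5: the cube is present — its section is the full 17.5×8.5 rectangle (area 148.75 mm²); the sphere at (12.5, 14) does not reach this height (|z−center|=3.500 > r=3); Taking the first minus the rest: none of the subtracted shapes is present at this height, so the 17.5×8.5 cube is unchanged — area = 148.75 mm². Checking containment: the cross-section at z = 5 is a subset of the cross-section at z = 2.6.

entirely on top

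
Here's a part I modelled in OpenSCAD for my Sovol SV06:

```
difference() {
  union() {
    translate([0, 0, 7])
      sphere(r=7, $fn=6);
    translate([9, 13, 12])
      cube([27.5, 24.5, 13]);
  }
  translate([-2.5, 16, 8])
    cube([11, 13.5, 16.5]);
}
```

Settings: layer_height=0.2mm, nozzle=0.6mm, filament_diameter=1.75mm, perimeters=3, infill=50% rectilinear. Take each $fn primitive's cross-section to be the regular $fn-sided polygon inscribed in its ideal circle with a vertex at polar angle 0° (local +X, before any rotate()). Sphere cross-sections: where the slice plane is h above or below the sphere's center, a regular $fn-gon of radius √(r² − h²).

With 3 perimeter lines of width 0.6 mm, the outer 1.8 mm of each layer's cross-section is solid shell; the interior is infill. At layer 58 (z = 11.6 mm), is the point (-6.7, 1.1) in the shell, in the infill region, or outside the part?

outside

At z = 11.6 mm: the r=7 sphere contributes a regular 6-gon of circumradius √(7²−4.6²) = 5.276; the cube at (9, 13) is absent (z outside [12, 25]); Merging all regions: only the r=7 sphere is present, so the union is just that shape — 1 connected region; the 11×13.5 cube at (-2.5, 16) contributes its full rectangle; Taking the first minus the rest: starting from the result so far, the 11×13.5 cube at (-2.5, 16) misses the remaining region (no effect) — 1 connected region. Overall, the cross-section is a single solid region. The nearest boundary edge runs (-5.28, 0.00)→(-2.64, 4.57); distance from the point to it = 1.78 mm. The point is not inside any of the regions above, so it lies outside the cross-section (1.78 mm from the nearest boundary).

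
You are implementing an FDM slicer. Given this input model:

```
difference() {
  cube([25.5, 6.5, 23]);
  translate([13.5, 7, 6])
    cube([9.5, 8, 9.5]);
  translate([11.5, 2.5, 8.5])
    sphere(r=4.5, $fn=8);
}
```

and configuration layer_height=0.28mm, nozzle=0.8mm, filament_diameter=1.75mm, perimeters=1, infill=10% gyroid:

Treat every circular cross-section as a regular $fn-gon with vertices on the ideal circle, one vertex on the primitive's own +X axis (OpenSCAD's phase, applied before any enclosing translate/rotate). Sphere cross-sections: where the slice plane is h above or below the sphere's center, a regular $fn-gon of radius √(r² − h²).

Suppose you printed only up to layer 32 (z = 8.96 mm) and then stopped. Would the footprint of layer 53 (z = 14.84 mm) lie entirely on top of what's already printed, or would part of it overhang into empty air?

Compare the two slices. At z = 8.96: the cube (footprint 25.5×6.5) is included at this height (area 165.75 mm²); the cube at (13.5, 7) is present — its section is the full 9.5×8 rectangle (area 76.00 mm²); the r=4.5 sphere at (11.5, 2.5) contributes a regular 8-gon of circumradius √(4.5²−0.46²) = 4.476 (area = (8/2)·4.476²·sin(360°/8) = 56.68 mm²); Taking the first minus the rest: starting from the 25.5×6.5 cube (165.75 mm²), the 9.5×8 cube at (13.5, 7) misses the remaining region (no effect); the r=4.5 sphere at (11.5, 2.5) partially overlaps it — only the 47.58 mm² overlap (of its 56.68 mm²) is removed, clipping the outline — area = 118.17 mm². At z = 14.84: the cube (footprint 25.5×6.5) is included at this height (area 165.75 mm²); the 9.5×8 cube at (13.5, 7) contributes its full rectangle (area 76.00 mm²); the sphere at (11.5, 2.5) is not intersected at this z (|z−center|=6.340 > r=4.5); Subtracting the remaining from the first: starting from the 25.5×6.5 cube (165.75 mm²), the 9.5×8 cube at (13.5, 7) misses the remaining region (no effect) — area = 165.75 mm². Checking containment: at z = 14.84 the cross-section extends beyond the z = 8.96 cross-section by about 47.58 mm².

part overhangs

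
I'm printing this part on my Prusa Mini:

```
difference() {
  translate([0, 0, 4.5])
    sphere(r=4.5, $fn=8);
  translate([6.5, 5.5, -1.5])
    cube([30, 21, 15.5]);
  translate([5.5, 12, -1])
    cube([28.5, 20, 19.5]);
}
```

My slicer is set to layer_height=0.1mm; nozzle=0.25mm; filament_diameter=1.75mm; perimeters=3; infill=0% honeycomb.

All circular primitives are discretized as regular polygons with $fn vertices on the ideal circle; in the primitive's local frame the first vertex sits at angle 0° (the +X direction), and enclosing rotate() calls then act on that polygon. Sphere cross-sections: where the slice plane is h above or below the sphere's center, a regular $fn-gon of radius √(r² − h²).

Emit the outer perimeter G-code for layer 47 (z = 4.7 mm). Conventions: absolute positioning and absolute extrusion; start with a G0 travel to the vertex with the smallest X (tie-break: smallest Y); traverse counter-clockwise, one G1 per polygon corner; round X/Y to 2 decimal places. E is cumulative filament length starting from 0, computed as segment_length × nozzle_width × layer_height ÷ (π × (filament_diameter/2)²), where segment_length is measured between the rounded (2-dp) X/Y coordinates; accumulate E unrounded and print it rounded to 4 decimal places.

G0 X-4.50 Y0.00 Z4.70
G1 X-3.18 Y-3.18 E0.0358
G1 X0.00 Y-4.50 E0.0716
G1 X3.18 Y-3.18 E0.1074
G1 X4.50 Y0.00 E0.1431
G1 X3.18 Y3.18 E0.1789
G1 X0.00 Y4.50 E0.2147
G1 X-3.18 Y3.18 E0.2505
G1 X-4.50 Y0.00 E0.2863

At z = 4.7 mm: the sphere: section is a regular 8-gon, circumradius = √(r²−h²) = √(4.5²−0.2²) = 4.496; the cube at (6.5, 5.5) (footprint 30×21) is included at this height; the cube at (5.5, 12) (footprint 28.5×20) is included at this height; Subtracting the remaining from the first: starting from the r=4.5 sphere, the 30×21 cube at (6.5, 5.5) misses the remaining region (no effect); the 28.5×20 cube at (5.5, 12) misses the remaining region (no effect) — 1 connected region. The outline is a single polygon with 8 vertices. Extrusion per mm of travel: 0.25 × 0.1 / (π × 0.875²) = 0.010394. Accumulating E over each segment gives final E = 0.2863.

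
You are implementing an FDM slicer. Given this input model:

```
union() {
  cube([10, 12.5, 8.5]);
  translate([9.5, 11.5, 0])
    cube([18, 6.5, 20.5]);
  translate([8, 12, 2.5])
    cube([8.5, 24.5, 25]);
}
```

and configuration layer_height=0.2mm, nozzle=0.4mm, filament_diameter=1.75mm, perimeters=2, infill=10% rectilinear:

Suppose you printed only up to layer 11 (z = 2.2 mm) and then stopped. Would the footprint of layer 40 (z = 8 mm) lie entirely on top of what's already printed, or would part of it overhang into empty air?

part overhangs

Compare the two slices. At z = 2.2: the cube is present — its section is the full 10×12.5 rectangle (area 125.00 mm²); the 18×6.5 cube at (9.5, 11.5) contributes its full rectangle (area 117.00 mm²); the cube at (8, 12) is absent (z outside [2.5, 27.5]); Taking the union: the regions partially overlap — summed areas 242.00 mm² minus the doubly-counted overlap 0.50 mm² gives 241.50 mm² — area = 241.50 mm². At z = 8: the cube is present — its section is the full 10×12.5 rectangle (area 125.00 mm²); the cube at (9.5, 11.5) is present — its section is the full 18×6.5 rectangle (area 117.00 mm²); the cube at (8, 12) (footprint 8.5×24.5) is included at this height (area 208.25 mm²); Taking the union: the regions partially overlap — summed areas 450.25 mm² minus the doubly-counted overlap 43.25 mm² gives 407.00 mm² — area = 407.00 mm². Checking containment: at z = 8 the cross-section extends beyond the z = 2.2 cross-section by about 165.50 mm².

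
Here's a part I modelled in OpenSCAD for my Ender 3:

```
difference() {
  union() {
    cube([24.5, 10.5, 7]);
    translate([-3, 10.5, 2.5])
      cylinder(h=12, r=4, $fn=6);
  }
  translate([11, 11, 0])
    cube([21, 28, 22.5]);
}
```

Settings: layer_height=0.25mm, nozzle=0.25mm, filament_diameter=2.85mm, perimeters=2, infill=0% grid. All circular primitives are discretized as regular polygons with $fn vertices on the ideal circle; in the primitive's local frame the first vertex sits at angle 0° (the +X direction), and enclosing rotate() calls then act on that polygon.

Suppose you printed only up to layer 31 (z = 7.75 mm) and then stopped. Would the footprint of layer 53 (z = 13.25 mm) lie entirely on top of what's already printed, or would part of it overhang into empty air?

Compare the two slices. At z = 7.75: the cube is absent (z outside [0, 7]); the r=4 cylinder at (-3, 10.5) contributes a regular 6-gon of circumradius 4 (area = (6/2)·4.000²·sin(360°/6) = 41.57 mm²); Merging all regions: only the r=4 cylinder at (-3, 10.5) is present, so the union is just that shape — area = 41.57 mm²; the 21×28 cube at (11, 11) contributes its full rectangle (area 588.00 mm²); After the difference (first − rest): starting from that combined region (41.57 mm²), the 21×28 cube at (11, 11) misses the remaining region (no effect) — area = 41.57 mm². At z = 13.25: the cube is absent (z outside [0, 7]); the r=4 cylinder at (-3, 10.5) gives a regular 6-gon of circumradius 4 (constant along its height) (area = (6/2)·4.000²·sin(360°/6) = 41.57 mm²); Combining (union): only the r=4 cylinder at (-3, 10.5) is present, so the union is just that shape — area = 41.57 mm²; the cube at (11, 11) (footprint 21×28) is included at this height (area 588.00 mm²); Subtracting the remaining from the first: starting from the result so far (41.57 mm²), the 21×28 cube at (11, 11) misses the remaining region (no effect) — area = 41.57 mm². Checking containment: the cross-section at z = 13.25 is a subset of the cross-section at z = 7.75.

entirely on top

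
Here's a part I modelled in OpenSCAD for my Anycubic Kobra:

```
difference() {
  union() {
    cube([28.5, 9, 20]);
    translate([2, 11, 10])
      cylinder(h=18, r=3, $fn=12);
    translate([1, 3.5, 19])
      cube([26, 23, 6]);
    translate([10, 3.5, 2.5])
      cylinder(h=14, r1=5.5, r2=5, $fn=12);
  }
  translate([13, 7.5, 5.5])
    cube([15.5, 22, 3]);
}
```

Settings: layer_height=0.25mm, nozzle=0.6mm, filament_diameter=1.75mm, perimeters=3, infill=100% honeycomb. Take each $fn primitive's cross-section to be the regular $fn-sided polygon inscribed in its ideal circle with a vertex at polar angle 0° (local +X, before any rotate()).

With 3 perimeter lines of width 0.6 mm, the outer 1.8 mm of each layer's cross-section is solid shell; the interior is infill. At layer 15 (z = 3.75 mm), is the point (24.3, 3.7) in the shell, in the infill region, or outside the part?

infill

At z = 3.75 mm: the cube is present — its section is the full 28.5×9 rectangle; the cylinder at (2, 11) is not intersected at this z (z outside [10, 28]); the cube at (1, 3.5) is not intersected at this z (z outside [19, 25]); the cone at (10, 3.5) contributes a regular 12-gon of circumradius 5.455 (interpolated between r1=5.5 and r2=5 at t=0.089); Merging all regions: the regions partially overlap (shared area 79.11 mm²), so overlapping operands fuse into one piece — 1 connected region; the cube at (13, 7.5) is absent (z outside [5.5, 8.5]); After the difference (first − rest): none of the subtracted shapes is present at this height, so that combined region is unchanged — 1 connected region. Overall, the cross-section is a single solid region. The nearest boundary edge runs (28.50, 0.00)→(13.95, 0.00); distance from the point to it = 3.70 mm. The point is inside the cross-section and 3.70 mm from the nearest boundary — more than the 1.8 mm shell width (3 × 0.6), so it's in the infill interior.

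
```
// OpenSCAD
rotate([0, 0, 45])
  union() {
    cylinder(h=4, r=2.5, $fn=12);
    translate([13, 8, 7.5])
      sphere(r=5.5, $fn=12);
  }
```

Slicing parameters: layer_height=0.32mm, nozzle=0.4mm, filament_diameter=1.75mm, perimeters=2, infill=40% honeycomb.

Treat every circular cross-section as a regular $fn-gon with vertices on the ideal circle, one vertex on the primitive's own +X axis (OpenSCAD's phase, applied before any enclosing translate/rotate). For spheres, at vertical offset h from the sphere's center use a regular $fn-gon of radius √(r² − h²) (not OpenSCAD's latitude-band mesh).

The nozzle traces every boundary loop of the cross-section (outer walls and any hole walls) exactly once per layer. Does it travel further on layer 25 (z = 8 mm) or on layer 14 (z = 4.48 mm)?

layer 25 (z = 8 mm)

Layer 25 (z = 8): the cylinder is absent (z outside [0, 4]); the r=5.5 sphere at (13, 8) slices to a regular 12-gon of circumradius 5.477 (√(r²−h²) with h=0.5 from center) (perimeter = 2·12·5.477·sin(180°/12) = 34.02 mm); Merging all regions: only the r=5.5 sphere at (13, 8) is present, so the union is just that shape — boundary = 34.02 mm; (rotated 45° about Z; rotation is an isometry so areas/perimeters/island counts are preserved). So its perimeter = 34.02 mm. Layer 14 (z = 4.48): the cylinder does not reach this height (z outside [0, 4]); the r=5.5 sphere at (13, 8) slices to a regular 12-gon of circumradius 4.597 (√(r²−h²) with h=3.02 from center) (perimeter = 2·12·4.597·sin(180°/12) = 28.55 mm); Combining (union): only the r=5.5 sphere at (13, 8) is present, so the union is just that shape — boundary = 28.55 mm; (whole slice rotated 45° about Z — lengths, areas and connectivity unchanged). So its perimeter = 28.55 mm. Layer 25 is larger (34.02 vs 28.55 mm).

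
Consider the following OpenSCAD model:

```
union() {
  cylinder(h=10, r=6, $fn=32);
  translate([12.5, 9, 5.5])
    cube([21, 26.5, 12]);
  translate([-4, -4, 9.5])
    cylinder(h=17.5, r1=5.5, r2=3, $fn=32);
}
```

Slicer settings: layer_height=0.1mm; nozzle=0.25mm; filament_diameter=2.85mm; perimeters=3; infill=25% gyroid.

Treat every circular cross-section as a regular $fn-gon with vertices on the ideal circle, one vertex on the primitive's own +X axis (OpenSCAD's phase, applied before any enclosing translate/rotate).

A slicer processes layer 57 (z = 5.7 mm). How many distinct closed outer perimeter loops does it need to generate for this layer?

2

At z = 5.7 mm: the r=6 cylinder contributes a regular 32-gon of circumradius 6; the cube at (12.5, 9) is present — its section is the full 21×26.5 rectangle; the cone at (-4, -4) is absent (z outside [9.5, 27]); Combining (union): the 2 present regions are separate (no shared area or edge), so areas and boundary lengths simply add and each stays a separate island — 2 connected regions. The result has 2 disconnected regions.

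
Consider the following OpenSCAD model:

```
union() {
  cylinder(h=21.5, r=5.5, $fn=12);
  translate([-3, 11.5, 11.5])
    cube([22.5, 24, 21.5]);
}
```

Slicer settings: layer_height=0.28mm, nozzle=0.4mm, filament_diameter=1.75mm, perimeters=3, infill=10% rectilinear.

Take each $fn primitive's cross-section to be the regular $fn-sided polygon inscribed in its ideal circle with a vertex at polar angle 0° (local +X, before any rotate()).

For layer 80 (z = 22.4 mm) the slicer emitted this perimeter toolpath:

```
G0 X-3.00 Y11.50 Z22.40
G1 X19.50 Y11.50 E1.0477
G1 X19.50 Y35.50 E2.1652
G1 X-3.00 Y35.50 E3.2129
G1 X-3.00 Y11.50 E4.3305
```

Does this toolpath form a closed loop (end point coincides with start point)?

yes

Start point (G0): (-3.00, 11.50). End point (last G1): the path returns to the start — closed.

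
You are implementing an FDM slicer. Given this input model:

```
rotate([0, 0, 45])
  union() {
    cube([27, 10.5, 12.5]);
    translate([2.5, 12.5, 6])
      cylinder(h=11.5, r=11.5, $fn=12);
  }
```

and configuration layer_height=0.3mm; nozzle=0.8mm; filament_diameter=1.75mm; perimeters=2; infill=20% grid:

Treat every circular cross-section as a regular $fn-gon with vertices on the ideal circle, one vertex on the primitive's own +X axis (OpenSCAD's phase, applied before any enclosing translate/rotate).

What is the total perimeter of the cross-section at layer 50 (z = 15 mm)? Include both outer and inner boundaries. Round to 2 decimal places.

At z = 15 mm: the cube is absent (z outside [0, 12.5]); the r=11.5 cylinder at (2.5, 12.5) gives a regular 12-gon of circumradius 11.5 (constant along its height) (perimeter = 2·12·11.500·sin(180°/12) = 71.43 mm); Taking the union: only the r=11.5 cylinder at (2.5, 12.5) is present, so the union is just that shape — boundary = 71.43 mm; (whole slice rotated 45° about Z — lengths, areas and connectivity unchanged). Overall, the cross-section is a single solid region. Total boundary length (outer) = 71.43 mm.

71.43 mm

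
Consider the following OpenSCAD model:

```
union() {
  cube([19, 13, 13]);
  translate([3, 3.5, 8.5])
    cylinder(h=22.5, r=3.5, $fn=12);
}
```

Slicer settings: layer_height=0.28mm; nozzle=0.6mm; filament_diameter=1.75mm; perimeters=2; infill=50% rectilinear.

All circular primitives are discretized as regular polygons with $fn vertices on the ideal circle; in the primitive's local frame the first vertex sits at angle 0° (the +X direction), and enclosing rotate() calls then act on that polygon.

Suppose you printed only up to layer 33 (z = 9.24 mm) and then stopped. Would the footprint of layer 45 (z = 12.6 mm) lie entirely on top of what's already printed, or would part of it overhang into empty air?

Compare the two slices. At z = 9.24: the cube (footprint 19×13) is included at this height (area 247.00 mm²); the cylinder at (3, 3.5): section is a regular 12-gon, circumradius r=3.5 (area = (12/2)·3.500²·sin(360°/12) = 36.75 mm²); Combining (union): the regions partially overlap — summed areas 283.75 mm² minus the doubly-counted overlap 35.82 mm² gives 247.93 mm² — area = 247.93 mm². At z = 12.6: the cube is present — its section is the full 19×13 rectangle (area 247.00 mm²); the r=3.5 cylinder at (3, 3.5) contributes a regular 12-gon of circumradius 3.5 (area = (12/2)·3.500²·sin(360°/12) = 36.75 mm²); Taking the union: the regions partially overlap — summed areas 283.75 mm² minus the doubly-counted overlap 35.82 mm² gives 247.93 mm² — area = 247.93 mm². Checking containment: the cross-section at z = 12.6 is a subset of the cross-section at z = 9.24.

entirely on top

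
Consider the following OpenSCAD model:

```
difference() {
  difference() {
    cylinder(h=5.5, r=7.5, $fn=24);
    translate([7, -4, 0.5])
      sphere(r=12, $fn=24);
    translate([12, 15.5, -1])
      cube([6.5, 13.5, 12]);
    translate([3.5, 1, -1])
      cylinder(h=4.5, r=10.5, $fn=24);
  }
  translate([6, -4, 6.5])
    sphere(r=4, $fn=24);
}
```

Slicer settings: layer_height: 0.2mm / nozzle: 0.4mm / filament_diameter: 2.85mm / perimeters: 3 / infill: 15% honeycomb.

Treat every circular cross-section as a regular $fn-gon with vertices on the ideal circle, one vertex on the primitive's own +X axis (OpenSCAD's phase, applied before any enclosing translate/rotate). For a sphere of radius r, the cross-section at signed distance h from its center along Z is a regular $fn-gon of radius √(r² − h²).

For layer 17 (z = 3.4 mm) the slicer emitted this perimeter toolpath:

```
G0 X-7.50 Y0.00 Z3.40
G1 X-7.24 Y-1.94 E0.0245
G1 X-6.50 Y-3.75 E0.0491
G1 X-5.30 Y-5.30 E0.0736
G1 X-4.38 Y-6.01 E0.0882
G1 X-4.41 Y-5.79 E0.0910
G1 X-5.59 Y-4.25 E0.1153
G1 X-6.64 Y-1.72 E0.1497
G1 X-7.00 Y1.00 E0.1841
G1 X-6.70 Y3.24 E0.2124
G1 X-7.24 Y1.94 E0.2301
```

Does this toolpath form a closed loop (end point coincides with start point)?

no

Start point (G0): (-7.50, 0.00). End point (last G1): the path does not return to the start — open.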